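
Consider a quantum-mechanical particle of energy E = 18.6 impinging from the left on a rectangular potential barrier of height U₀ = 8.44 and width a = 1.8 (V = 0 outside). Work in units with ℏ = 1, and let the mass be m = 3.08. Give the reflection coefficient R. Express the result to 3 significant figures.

E > U₀: inside the barrier k₂ = √(2m(E − U₀))/ℏ = 7.911, k₂a = 14.24.
T = [1 + U₀² sin²(k₂a) / (4E(E − U₀))]⁻¹ = 1/1.093 = 0.915.
R = 1 − T = 0.0853.

R = 0.0853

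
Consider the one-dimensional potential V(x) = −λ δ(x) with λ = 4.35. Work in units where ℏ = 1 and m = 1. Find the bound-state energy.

The bound state is ψ(x) = √κ e^{−κ|x|}. The derivative jump ψ'(0⁺) − ψ'(0⁻) = −(2mλ/ℏ²)ψ(0) fixes κ = mλ/ℏ² = 4.350.
Then E = −ℏ²κ²/(2m) = −mλ²/(2ℏ²) = -9.461.

E = -9.46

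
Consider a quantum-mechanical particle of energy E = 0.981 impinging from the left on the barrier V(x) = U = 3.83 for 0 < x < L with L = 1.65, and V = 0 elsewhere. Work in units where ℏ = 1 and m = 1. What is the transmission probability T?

T = 0.00116

Since E < U the interior solution is evanescent with decay constant κ = √(2m(U − E))/ℏ = 2.387.
κL = 3.939, sinh(κL) = 25.66.
The exact tunnelling result is T⁻¹ = 1 + U² sinh²(κL) / [4E(U − E)] = 865.2, so T = 0.00116.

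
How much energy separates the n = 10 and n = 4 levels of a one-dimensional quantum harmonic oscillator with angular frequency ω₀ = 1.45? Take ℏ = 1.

ΔE = 8.70

E_n = ℏω₀(n + ½), so ΔE = (10 − 4) ℏω₀ = 6 × 1.45 = 8.700.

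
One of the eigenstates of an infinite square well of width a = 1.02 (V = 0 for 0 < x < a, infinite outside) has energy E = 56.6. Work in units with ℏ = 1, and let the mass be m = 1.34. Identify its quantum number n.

From E_n = n²π²ℏ²/(2ma²) invert to n = √(2ma²E)/(πℏ).
n = (1.02/π) × √(2 × 1.34 × 56.6) = 3.999 → n = 4.

n = 4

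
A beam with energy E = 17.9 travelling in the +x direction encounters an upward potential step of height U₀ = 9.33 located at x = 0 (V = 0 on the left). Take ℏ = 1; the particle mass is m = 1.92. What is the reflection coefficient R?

R = 0.0332

On each side the TISE gives plane waves with k = √(2m(E − V))/ℏ: k₁ = √(2·1.92·17.9) = 8.291, k₂ = √(2·1.92·8.57) = 5.737.
Matching ψ and ψ′ at x = 0 gives r = (k₁ − k₂)/(k₁ + k₂), so R = r² = 0.03315 and T = 1 − R = 0.9668.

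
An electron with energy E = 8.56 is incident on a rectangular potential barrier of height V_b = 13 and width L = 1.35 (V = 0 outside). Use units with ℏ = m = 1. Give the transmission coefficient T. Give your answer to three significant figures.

T = 0.00115

E < V_b: inside the barrier ψ ∝ e^{±κx} with κ = √(2m(V_b − E))/ℏ = 2.980.
κL = 4.023, sinh(κL) = 27.92.
Matching ψ, ψ′ at both faces gives T = [1 + V_b² sinh²(κL) / (4E(V_b − E))]⁻¹ = 1/867.7 = 0.00115.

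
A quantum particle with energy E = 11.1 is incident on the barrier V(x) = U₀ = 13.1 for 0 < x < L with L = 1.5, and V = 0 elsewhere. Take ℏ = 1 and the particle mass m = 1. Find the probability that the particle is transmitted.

T = 0.00513

Since E < U₀ the interior solution is evanescent with decay constant κ = √(2m(U₀ − E))/ℏ = 2.000.
κL = 3.000, sinh(κL) = 10.02.
Matching ψ, ψ′ at both faces gives T = [1 + U₀² sinh²(κL) / (4E(U₀ − E))]⁻¹ = 1/194.9 = 0.00513.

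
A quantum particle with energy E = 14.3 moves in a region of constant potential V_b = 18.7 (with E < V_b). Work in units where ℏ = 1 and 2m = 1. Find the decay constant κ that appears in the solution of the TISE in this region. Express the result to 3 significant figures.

Since E < V_b the TISE in this region is ψ'' = κ²ψ with κ = √(2m(V_b − E))/ℏ.
κ = √(2 × 0.5 × 4.4) = 2.098.

κ = 2.10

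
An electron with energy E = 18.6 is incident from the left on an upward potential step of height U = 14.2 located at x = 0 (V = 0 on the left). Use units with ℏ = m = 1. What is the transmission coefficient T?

T = 0.881

The wavenumbers are k₁ = √(2mE)/ℏ = 6.099 on the left and k₂ = √(2m(E − U))/ℏ = 2.966 on the right.
Continuity of ψ and ψ′ at the step yields the reflection amplitude r = (k₁ − k₂)/(k₁ + k₂) = 0.3456; thus R = |r|² = 0.1194, T = 0.8806.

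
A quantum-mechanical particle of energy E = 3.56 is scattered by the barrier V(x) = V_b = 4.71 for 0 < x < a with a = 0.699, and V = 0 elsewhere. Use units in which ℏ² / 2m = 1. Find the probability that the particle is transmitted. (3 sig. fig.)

Since E < V_b the interior solution is evanescent with decay constant κ = √(2m(V_b − E))/ℏ = 1.072.
κa = 0.7496, sinh(κa) = 0.8218.
Matching ψ, ψ′ at both faces gives T = [1 + V_b² sinh²(κa) / (4E(V_b − E))]⁻¹ = 1/1.915 = 0.522.

T = 0.522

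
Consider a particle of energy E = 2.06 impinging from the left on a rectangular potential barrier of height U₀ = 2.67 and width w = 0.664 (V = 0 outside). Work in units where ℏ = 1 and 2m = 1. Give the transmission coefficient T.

T = 0.706

Since E < U₀ the interior solution is evanescent with decay constant κ = √(2m(U₀ − E))/ℏ = 0.7810.
κw = 0.5186, sinh(κw) = 0.5422.
The exact tunnelling result is T⁻¹ = 1 + U₀² sinh²(κw) / [4E(U₀ − E)] = 1.417, so T = 0.706.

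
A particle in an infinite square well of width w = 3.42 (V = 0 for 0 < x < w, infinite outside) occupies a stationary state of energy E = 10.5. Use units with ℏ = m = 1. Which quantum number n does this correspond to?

From E_n = n²π²ℏ²/(2mw²) invert to n = √(2mw²E)/(πℏ).
n = (3.42/π) × √(2 × 1 × 10.5) = 4.989 → n = 5.

n = 5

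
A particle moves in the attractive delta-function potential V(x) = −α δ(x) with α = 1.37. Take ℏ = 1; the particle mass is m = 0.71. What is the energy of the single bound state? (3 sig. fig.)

E = -0.666

The bound state is ψ(x) = √κ e^{−κ|x|}. The derivative jump ψ'(0⁺) − ψ'(0⁻) = −(2mα/ℏ²)ψ(0) fixes κ = mα/ℏ² = 0.9727.
Then E = −ℏ²κ²/(2m) = −mα²/(2ℏ²) = -0.6663.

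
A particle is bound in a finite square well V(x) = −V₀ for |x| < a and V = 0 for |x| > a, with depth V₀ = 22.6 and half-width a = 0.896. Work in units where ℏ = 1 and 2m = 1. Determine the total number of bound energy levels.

N = 3

Define the well-strength parameter z₀ = (a/ℏ)√(2mV₀) = 0.896 × √(2·0.5·22.6) = 4.260.
A new bound state (alternating even/odd) appears each time z₀ passes a multiple of π/2, so N = ⌊2z₀/π⌋ + 1 = ⌊2.712⌋ + 1 = 3.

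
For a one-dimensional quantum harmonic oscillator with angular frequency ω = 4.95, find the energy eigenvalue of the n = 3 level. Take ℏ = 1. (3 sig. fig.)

E = 17.3

Using E_n = (n + ½)ℏω: E_3 = 3.5 × 4.95 = 17.33.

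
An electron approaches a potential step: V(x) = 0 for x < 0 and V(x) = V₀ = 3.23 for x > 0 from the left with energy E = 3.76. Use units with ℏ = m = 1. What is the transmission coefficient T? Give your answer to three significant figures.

T = 0.794

On each side the TISE gives plane waves with k = √(2m(E − V))/ℏ: k₁ = √(2·1·3.76) = 2.742, k₂ = √(2·1·0.53) = 1.030.
Matching ψ and ψ′ at x = 0 gives r = (k₁ − k₂)/(k₁ + k₂), so R = r² = 0.2062 and T = 1 − R = 0.7938.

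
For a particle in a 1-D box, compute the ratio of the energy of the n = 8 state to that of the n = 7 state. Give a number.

E_n = n²π²ℏ²/(2mL²) so the ratio is n₂²/n₁² = 64/49 = 1.30612.

1.30612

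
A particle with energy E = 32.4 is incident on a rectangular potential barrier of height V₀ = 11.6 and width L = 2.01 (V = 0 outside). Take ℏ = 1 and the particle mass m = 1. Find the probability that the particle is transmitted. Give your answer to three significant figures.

E > V₀: inside the barrier k₂ = √(2m(E − V₀))/ℏ = 6.450, k₂L = 12.96.
T = [1 + V₀² sin²(k₂L) / (4E(E − V₀))]⁻¹ = 1/1.007 = 0.993.

T = 0.993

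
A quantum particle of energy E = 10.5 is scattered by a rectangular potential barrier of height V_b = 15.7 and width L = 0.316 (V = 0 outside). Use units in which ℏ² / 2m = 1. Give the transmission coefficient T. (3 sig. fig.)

T = 0.590

Since E < V_b the interior solution is evanescent with decay constant κ = √(2m(V_b − E))/ℏ = 2.280.
κL = 0.7206, sinh(κL) = 0.7846.
The exact tunnelling result is T⁻¹ = 1 + V_b² sinh²(κL) / [4E(V_b − E)] = 1.695, so T = 0.590.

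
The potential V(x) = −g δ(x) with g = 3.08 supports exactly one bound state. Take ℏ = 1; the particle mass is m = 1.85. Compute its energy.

E = -8.77

The bound state is ψ(x) = √κ e^{−κ|x|}. The derivative jump ψ'(0⁺) − ψ'(0⁻) = −(2mg/ℏ²)ψ(0) fixes κ = mg/ℏ² = 5.698.
Then E = −ℏ²κ²/(2m) = −mg²/(2ℏ²) = -8.775.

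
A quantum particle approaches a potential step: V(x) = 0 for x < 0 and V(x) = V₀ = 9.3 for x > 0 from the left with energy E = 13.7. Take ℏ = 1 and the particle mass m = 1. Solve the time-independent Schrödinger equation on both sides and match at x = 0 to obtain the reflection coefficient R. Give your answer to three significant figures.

R = 0.0765

On each side the TISE gives plane waves with k = √(2m(E − V))/ℏ: k₁ = √(2·1·13.7) = 5.235, k₂ = √(2·1·4.4) = 2.966.
Matching ψ and ψ′ at x = 0 gives r = (k₁ − k₂)/(k₁ + k₂), so R = r² = 0.07648 and T = 1 − R = 0.9235.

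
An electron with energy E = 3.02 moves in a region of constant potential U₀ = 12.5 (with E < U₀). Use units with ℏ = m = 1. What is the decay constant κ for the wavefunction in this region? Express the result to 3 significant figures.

κ = 4.35

Since E < U₀ the TISE in this region is ψ'' = κ²ψ with κ = √(2m(U₀ − E))/ℏ.
κ = √(2 × 1 × 9.48) = 4.354.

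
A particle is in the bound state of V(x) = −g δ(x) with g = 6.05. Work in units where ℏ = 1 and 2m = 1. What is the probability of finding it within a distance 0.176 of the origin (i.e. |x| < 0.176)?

P = 0.655

The normalised bound state is ψ = √κ e^{−κ|x|} with κ = mg/ℏ² = 3.025.
P(|x| < d) = ∫_{−d}^{d} κ e^{−2κ|x|} dx = 1 − e^{−2κd} = 1 − e^{−1.065} = 0.6552.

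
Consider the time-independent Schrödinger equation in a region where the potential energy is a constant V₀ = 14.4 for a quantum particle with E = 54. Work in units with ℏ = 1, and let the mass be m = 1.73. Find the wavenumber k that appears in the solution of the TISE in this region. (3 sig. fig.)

With E > V₀ the solution is oscillatory, ψ ∝ e^{±ikx} with k = √(2m(E − V₀))/ℏ.
k = √(2 × 1.73 × 39.6) = 11.71.

k = 11.7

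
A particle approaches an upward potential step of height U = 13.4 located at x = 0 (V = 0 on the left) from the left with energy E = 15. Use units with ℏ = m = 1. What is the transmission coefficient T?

T = 0.742

The wavenumbers are k₁ = √(2mE)/ℏ = 5.477 on the left and k₂ = √(2m(E − U))/ℏ = 1.789 on the right.
Matching ψ and ψ′ at x = 0 gives r = (k₁ − k₂)/(k₁ + k₂), so R = r² = 0.2577 and T = 1 − R = 0.7423.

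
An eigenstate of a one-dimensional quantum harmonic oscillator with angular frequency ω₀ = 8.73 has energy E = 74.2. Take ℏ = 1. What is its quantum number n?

Invert E_n = (n + ½)ℏω₀: n = E/ℏω₀ − ½ = 7.999, so n = 8.

n = 8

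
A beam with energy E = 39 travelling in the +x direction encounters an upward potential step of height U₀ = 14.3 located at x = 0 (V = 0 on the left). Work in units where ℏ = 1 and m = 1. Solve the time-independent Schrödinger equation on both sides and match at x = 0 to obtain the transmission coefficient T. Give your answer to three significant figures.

The wavenumbers are k₁ = √(2mE)/ℏ = 8.832 on the left and k₂ = √(2m(E − U₀))/ℏ = 7.029 on the right.
Matching ψ and ψ′ at x = 0 gives r = (k₁ − k₂)/(k₁ + k₂), so R = r² = 0.01293 and T = 1 − R = 0.9871.

T = 0.987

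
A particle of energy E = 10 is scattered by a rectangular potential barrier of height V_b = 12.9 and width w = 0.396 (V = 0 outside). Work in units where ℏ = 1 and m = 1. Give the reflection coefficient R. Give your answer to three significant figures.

R = 0.637

Since E < V_b the interior solution is evanescent with decay constant κ = √(2m(V_b − E))/ℏ = 2.408.
κw = 0.9537, sinh(κw) = 1.105.
The exact tunnelling result is T⁻¹ = 1 + V_b² sinh²(κw) / [4E(V_b − E)] = 2.752, so T = 0.363.
R = 1 − T = 0.637.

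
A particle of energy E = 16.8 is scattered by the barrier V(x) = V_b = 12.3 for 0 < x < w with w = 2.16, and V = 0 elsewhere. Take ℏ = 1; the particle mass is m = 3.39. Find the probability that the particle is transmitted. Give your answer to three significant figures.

Above the barrier the interior wavenumber is k₂ = √(2m(E − V_b))/ℏ = 5.524, giving phase k₂w = 11.93.
T = [1 + V_b² sin²(k₂w) / (4E(E − V_b))]⁻¹ = 1/1.176 = 0.850.

T = 0.850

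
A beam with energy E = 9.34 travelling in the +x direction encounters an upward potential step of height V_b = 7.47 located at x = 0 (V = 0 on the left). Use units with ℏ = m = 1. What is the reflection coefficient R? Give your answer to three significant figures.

On each side the TISE gives plane waves with k = √(2m(E − V))/ℏ: k₁ = √(2·1·9.34) = 4.322, k₂ = √(2·1·1.87) = 1.934.
Continuity of ψ and ψ′ at the step yields the reflection amplitude r = (k₁ − k₂)/(k₁ + k₂) = 0.3817; thus R = |r|² = 0.1457, T = 0.8543.

R = 0.146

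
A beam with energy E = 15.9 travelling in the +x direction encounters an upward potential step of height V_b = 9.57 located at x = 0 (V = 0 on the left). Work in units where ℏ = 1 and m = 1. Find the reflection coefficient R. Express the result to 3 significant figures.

R = 0.0512

On each side the TISE gives plane waves with k = √(2m(E − V))/ℏ: k₁ = √(2·1·15.9) = 5.639, k₂ = √(2·1·6.33) = 3.558.
Matching ψ and ψ′ at x = 0 gives r = (k₁ − k₂)/(k₁ + k₂), so R = r² = 0.05120 and T = 1 − R = 0.9488.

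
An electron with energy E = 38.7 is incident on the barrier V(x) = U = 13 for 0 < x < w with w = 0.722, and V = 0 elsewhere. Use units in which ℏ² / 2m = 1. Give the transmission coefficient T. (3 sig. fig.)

E > U: inside the barrier k₂ = √(2m(E − U))/ℏ = 5.070, k₂w = 3.660.
T = [1 + U² sin²(k₂w) / (4E(E − U))]⁻¹ = 1/1.010 = 0.990.

T = 0.990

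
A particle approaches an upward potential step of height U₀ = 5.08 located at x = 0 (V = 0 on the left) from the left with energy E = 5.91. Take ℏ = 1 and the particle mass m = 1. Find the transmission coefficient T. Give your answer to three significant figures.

The wavenumbers are k₁ = √(2mE)/ℏ = 3.438 on the left and k₂ = √(2m(E − U₀))/ℏ = 1.288 on the right.
Matching ψ and ψ′ at x = 0 gives r = (k₁ − k₂)/(k₁ + k₂), so R = r² = 0.2068 and T = 1 − R = 0.7932.

T = 0.793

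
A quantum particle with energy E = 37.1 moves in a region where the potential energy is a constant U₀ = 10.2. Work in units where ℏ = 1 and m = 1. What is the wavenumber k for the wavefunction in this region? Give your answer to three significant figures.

k = 7.33

With E > U₀ the solution is oscillatory, ψ ∝ e^{±ikx} with k = √(2m(E − U₀))/ℏ.
k = √(2 × 1 × 26.9) = 7.335.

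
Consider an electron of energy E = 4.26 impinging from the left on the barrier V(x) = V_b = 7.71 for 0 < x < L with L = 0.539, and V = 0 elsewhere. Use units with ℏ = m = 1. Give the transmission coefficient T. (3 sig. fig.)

T = 0.208

Since E < V_b the interior solution is evanescent with decay constant κ = √(2m(V_b − E))/ℏ = 2.627.
κL = 1.416, sinh(κL) = 1.939.
The exact tunnelling result is T⁻¹ = 1 + V_b² sinh²(κL) / [4E(V_b − E)] = 4.800, so T = 0.208.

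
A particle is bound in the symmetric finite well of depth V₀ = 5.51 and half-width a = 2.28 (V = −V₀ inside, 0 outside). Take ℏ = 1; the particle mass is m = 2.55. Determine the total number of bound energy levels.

N = 8

Define the well-strength parameter z₀ = (a/ℏ)√(2mV₀) = 2.28 × √(2·2.55·5.51) = 12.09.
The even/odd transcendental equations gain one root per π/2 in z₀, giving N = 1 + ⌊2z₀/π⌋ = 1 + ⌊7.694⌋ = 8.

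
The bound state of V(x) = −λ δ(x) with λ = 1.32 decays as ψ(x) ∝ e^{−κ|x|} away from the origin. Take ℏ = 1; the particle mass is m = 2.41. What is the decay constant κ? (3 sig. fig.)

κ = 3.18

Integrating the TISE across x = 0 gives the cusp condition ψ'(0⁺) − ψ'(0⁻) = −(2mλ/ℏ²)ψ(0).
With ψ ∝ e^{−κ|x|} this yields −2κ = −2mλ/ℏ², so κ = mλ/ℏ² = 3.181.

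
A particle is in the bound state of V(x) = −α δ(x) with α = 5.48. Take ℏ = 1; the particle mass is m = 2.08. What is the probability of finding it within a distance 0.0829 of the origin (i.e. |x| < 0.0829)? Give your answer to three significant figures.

P = 0.849

The normalised bound state is ψ = √κ e^{−κ|x|} with κ = mα/ℏ² = 11.40.
P(|x| < d) = ∫_{−d}^{d} κ e^{−2κ|x|} dx = 1 − e^{−2κd} = 1 − e^{−1.890} = 0.8489.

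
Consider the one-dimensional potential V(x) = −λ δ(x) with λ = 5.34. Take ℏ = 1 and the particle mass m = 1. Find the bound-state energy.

E = -14.3

For x ≠ 0 the bound state is ψ ∝ e^{−κ|x|}; integrating the TISE across the delta gives the cusp condition 2κ = 2mλ/ℏ², so κ = 5.340.
Then E = −ℏ²κ²/(2m) = −mλ²/(2ℏ²) = -14.26.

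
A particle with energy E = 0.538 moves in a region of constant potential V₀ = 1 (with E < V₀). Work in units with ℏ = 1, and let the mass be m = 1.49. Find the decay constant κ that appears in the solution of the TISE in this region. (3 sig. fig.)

κ = 1.17

Since E < V₀ the TISE in this region is ψ'' = κ²ψ with κ = √(2m(V₀ − E))/ℏ.
κ = √(2 × 1.49 × 0.462) = 1.173.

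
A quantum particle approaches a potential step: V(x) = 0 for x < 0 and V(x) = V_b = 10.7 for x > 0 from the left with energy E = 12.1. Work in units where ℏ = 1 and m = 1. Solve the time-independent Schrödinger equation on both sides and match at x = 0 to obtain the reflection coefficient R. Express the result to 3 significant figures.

R = 0.242

The wavenumbers are k₁ = √(2mE)/ℏ = 4.919 on the left and k₂ = √(2m(E − V_b))/ℏ = 1.673 on the right.
Continuity of ψ and ψ′ at the step yields the reflection amplitude r = (k₁ − k₂)/(k₁ + k₂) = 0.4924; thus R = |r|² = 0.2424, T = 0.7576.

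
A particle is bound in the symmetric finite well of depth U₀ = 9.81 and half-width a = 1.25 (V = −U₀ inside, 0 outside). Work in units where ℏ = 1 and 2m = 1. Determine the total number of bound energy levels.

N = 3

Define the well-strength parameter z₀ = (a/ℏ)√(2mU₀) = 1.25 × √(2·0.5·9.81) = 3.915.
The even/odd transcendental equations gain one root per π/2 in z₀, giving N = 1 + ⌊2z₀/π⌋ = 1 + ⌊2.492⌋ = 3.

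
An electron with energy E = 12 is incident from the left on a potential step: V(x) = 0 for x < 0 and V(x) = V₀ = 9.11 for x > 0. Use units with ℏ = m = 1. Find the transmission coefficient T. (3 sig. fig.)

On each side the TISE gives plane waves with k = √(2m(E − V))/ℏ: k₁ = √(2·1·12) = 4.899, k₂ = √(2·1·2.89) = 2.404.
Continuity of ψ and ψ′ at the step yields the reflection amplitude r = (k₁ − k₂)/(k₁ + k₂) = 0.3416; thus R = |r|² = 0.1167, T = 0.8833.

T = 0.883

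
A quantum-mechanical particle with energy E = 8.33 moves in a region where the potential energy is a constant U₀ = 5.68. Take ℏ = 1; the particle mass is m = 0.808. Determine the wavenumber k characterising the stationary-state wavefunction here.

k = 2.07

With E > U₀ the solution is oscillatory, ψ ∝ e^{±ikx} with k = √(2m(E − U₀))/ℏ.
k = √(2 × 0.808 × 2.65) = 2.069.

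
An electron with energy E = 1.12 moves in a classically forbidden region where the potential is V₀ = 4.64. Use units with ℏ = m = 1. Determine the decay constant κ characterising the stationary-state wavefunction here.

Since E < V₀ the TISE in this region is ψ'' = κ²ψ with κ = √(2m(V₀ − E))/ℏ.
κ = √(2 × 1 × 3.52) = 2.653.

κ = 2.65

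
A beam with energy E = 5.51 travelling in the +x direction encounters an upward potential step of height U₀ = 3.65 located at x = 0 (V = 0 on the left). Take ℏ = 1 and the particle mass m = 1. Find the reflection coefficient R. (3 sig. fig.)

R = 0.0702

The wavenumbers are k₁ = √(2mE)/ℏ = 3.320 on the left and k₂ = √(2m(E − U₀))/ℏ = 1.929 on the right.
Continuity of ψ and ψ′ at the step yields the reflection amplitude r = (k₁ − k₂)/(k₁ + k₂) = 0.2650; thus R = |r|² = 0.07023, T = 0.9298.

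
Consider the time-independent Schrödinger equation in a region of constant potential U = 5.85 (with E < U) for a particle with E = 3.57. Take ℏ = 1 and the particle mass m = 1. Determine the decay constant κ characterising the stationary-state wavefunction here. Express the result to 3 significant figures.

κ = 2.14

Since E < U the TISE in this region is ψ'' = κ²ψ with κ = √(2m(U − E))/ℏ.
κ = √(2 × 1 × 2.28) = 2.135.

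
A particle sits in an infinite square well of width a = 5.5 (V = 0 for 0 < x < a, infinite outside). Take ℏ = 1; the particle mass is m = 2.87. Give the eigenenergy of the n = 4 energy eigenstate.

E = 0.909

The infinite-well eigenfunctions ψ_n = √(2/a) sin(nπx/a) vanish at both walls, giving E_n = n²π²ℏ²/(2ma²).
E_4 = 4² × π² / (2 × 2.87 × 5.5²) = 0.9095.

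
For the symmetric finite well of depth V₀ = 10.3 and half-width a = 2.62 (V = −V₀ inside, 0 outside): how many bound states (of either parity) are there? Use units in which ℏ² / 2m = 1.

Define the well-strength parameter z₀ = (a/ℏ)√(2mV₀) = 2.62 × √(2·0.5·10.3) = 8.409.
A new bound state (alternating even/odd) appears each time z₀ passes a multiple of π/2, so N = ⌊2z₀/π⌋ + 1 = ⌊5.353⌋ + 1 = 6.

N = 6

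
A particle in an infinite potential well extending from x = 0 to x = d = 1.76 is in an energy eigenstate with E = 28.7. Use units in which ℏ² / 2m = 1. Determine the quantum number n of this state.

n = 3

From E_n = n²π²ℏ²/(2md²) invert to n = √(2md²E)/(πℏ).
n = (1.76/π) × √(2 × 0.5 × 28.7) = 3.001 → n = 3.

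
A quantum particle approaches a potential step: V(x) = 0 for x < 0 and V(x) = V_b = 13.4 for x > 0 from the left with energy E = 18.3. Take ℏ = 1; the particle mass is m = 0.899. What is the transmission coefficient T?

T = 0.899

On each side the TISE gives plane waves with k = √(2m(E − V))/ℏ: k₁ = √(2·0.899·18.3) = 5.736, k₂ = √(2·0.899·4.9) = 2.968.
Continuity of ψ and ψ′ at the step yields the reflection amplitude r = (k₁ − k₂)/(k₁ + k₂) = 0.3180; thus R = |r|² = 0.1011, T = 0.8989.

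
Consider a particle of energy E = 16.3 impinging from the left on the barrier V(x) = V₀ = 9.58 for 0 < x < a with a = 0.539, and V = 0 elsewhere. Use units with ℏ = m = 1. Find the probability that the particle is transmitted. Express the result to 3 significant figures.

T = 0.850

Above the barrier the interior wavenumber is k₂ = √(2m(E − V₀))/ℏ = 3.666, giving phase k₂a = 1.976.
Matching at both interfaces gives T⁻¹ = 1 + V₀² sin²(k₂a) / [4E(E − V₀)] = 1.177, hence T = 0.850.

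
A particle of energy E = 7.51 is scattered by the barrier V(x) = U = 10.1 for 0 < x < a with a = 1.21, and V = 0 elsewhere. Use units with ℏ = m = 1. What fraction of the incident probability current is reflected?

E < U: inside the barrier ψ ∝ e^{±κx} with κ = √(2m(U − E))/ℏ = 2.276.
κa = 2.754, sinh(κa) = 7.820.
The exact tunnelling result is T⁻¹ = 1 + U² sinh²(κa) / [4E(U − E)] = 81.18, so T = 0.0123.
R = 1 − T = 0.988.

R = 0.988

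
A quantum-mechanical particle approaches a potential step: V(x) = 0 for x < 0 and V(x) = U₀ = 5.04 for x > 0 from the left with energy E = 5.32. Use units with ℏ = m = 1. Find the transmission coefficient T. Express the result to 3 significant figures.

T = 0.607

On each side the TISE gives plane waves with k = √(2m(E − V))/ℏ: k₁ = √(2·1·5.32) = 3.262, k₂ = √(2·1·0.28) = 0.7483.
Matching ψ and ψ′ at x = 0 gives r = (k₁ − k₂)/(k₁ + k₂), so R = r² = 0.3929 and T = 1 − R = 0.6071.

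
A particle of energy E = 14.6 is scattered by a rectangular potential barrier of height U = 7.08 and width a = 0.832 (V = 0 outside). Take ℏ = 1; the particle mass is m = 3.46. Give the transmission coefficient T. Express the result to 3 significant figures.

T = 0.991

Above the barrier the interior wavenumber is k₂ = √(2m(E − U))/ℏ = 7.214, giving phase k₂a = 6.002.
Matching at both interfaces gives T⁻¹ = 1 + U² sin²(k₂a) / [4E(E − U)] = 1.009, hence T = 0.991.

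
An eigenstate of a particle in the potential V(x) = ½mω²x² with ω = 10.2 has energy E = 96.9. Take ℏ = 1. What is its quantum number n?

n = 9

Invert E_n = (n + ½)ℏω: n = E/ℏω − ½ = 9.000, so n = 9.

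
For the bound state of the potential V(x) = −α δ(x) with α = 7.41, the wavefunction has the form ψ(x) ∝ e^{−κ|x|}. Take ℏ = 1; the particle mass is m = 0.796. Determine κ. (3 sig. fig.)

κ = 5.90

Integrating the TISE across x = 0 gives the cusp condition ψ'(0⁺) − ψ'(0⁻) = −(2mα/ℏ²)ψ(0).
With ψ ∝ e^{−κ|x|} this yields −2κ = −2mα/ℏ², so κ = mα/ℏ² = 5.898.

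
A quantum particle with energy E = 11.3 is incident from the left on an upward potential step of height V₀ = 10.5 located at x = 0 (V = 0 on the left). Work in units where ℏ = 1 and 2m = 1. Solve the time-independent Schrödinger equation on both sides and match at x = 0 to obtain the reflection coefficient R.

On each side the TISE gives plane waves with k = √(2m(E − V))/ℏ: k₁ = √(2·½·11.3) = 3.362, k₂ = √(2·½·0.8) = 0.8944.
Matching ψ and ψ′ at x = 0 gives r = (k₁ − k₂)/(k₁ + k₂), so R = r² = 0.3360 and T = 1 − R = 0.6640.

R = 0.336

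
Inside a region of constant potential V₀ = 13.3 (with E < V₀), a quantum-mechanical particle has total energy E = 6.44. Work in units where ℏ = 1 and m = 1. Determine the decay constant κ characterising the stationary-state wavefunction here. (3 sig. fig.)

Since E < V₀ the TISE in this region is ψ'' = κ²ψ with κ = √(2m(V₀ − E))/ℏ.
κ = √(2 × 1 × 6.86) = 3.704.

κ = 3.70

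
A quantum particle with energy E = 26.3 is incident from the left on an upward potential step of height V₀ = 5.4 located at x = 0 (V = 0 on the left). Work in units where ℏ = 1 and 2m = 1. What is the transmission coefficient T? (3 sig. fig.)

The wavenumbers are k₁ = √(2mE)/ℏ = 5.128 on the left and k₂ = √(2m(E − V₀))/ℏ = 4.572 on the right.
Continuity of ψ and ψ′ at the step yields the reflection amplitude r = (k₁ − k₂)/(k₁ + k₂) = 0.05739; thus R = |r|² = 0.003294, T = 0.9967.

T = 0.997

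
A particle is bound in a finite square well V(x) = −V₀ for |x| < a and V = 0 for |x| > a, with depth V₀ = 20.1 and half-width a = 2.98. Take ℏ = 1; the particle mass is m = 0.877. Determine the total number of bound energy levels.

The dimensionless depth is z₀ = a√(2mV₀)/ℏ = 2.98 × √(35.26) = 17.69.
A new bound state (alternating even/odd) appears each time z₀ passes a multiple of π/2, so N = ⌊2z₀/π⌋ + 1 = ⌊11.26⌋ + 1 = 12.

N = 12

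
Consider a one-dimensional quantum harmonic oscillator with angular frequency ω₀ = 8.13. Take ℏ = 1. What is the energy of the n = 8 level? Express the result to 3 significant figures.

E = 69.1

Using E_n = (n + ½)ℏω₀: E_8 = 8.5 × 8.13 = 69.11.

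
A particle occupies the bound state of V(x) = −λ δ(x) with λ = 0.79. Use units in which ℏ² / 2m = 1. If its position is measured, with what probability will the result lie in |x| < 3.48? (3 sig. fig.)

The normalised bound state is ψ = √κ e^{−κ|x|} with κ = mλ/ℏ² = 0.3950.
P(|x| < d) = ∫_{−d}^{d} κ e^{−2κ|x|} dx = 1 − e^{−2κd} = 1 − e^{−2.749} = 0.9360.

P = 0.936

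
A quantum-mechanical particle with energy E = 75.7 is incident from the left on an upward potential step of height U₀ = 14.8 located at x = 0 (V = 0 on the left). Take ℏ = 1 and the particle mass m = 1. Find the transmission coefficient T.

T = 0.997

On each side the TISE gives plane waves with k = √(2m(E − V))/ℏ: k₁ = √(2·1·75.7) = 12.30, k₂ = √(2·1·60.9) = 11.04.
Continuity of ψ and ψ′ at the step yields the reflection amplitude r = (k₁ − k₂)/(k₁ + k₂) = 0.05433; thus R = |r|² = 0.002952, T = 0.9970.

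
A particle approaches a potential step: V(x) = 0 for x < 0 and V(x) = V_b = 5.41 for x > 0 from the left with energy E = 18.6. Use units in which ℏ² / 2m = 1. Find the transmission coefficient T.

On each side the TISE gives plane waves with k = √(2m(E − V))/ℏ: k₁ = √(2·½·18.6) = 4.313, k₂ = √(2·½·13.19) = 3.632.
Matching ψ and ψ′ at x = 0 gives r = (k₁ − k₂)/(k₁ + k₂), so R = r² = 0.007347 and T = 1 − R = 0.9927.

T = 0.993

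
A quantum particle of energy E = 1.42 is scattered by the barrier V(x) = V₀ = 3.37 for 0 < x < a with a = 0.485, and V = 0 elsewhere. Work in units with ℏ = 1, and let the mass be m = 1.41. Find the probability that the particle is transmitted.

T = 0.333

E < V₀: inside the barrier ψ ∝ e^{±κx} with κ = √(2m(V₀ − E))/ℏ = 2.345.
κa = 1.137, sinh(κa) = 1.399.
Matching ψ, ψ′ at both faces gives T = [1 + V₀² sinh²(κa) / (4E(V₀ − E))]⁻¹ = 1/3.006 = 0.333.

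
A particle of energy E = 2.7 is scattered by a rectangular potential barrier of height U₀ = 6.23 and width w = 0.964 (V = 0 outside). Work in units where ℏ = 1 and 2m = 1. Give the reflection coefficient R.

E < U₀: inside the barrier ψ ∝ e^{±κx} with κ = √(2m(U₀ − E))/ℏ = 1.879.
κw = 1.811, sinh(κw) = 2.977.
The exact tunnelling result is T⁻¹ = 1 + U₀² sinh²(κw) / [4E(U₀ − E)] = 10.02, so T = 0.0998.
R = 1 − T = 0.900.

R = 0.900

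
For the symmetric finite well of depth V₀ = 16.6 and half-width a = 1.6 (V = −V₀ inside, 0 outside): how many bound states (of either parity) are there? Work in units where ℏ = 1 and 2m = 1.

N = 5

The dimensionless depth is z₀ = a√(2mV₀)/ℏ = 1.6 × √(16.60) = 6.519.
A new bound state (alternating even/odd) appears each time z₀ passes a multiple of π/2, so N = ⌊2z₀/π⌋ + 1 = ⌊4.150⌋ + 1 = 5.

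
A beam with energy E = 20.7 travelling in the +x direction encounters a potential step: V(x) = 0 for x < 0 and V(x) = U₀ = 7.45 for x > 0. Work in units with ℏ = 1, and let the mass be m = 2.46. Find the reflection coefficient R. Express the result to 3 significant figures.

The wavenumbers are k₁ = √(2mE)/ℏ = 10.09 on the left and k₂ = √(2m(E − U₀))/ℏ = 8.074 on the right.
Continuity of ψ and ψ′ at the step yields the reflection amplitude r = (k₁ − k₂)/(k₁ + k₂) = 0.1111; thus R = |r|² = 0.01234, T = 0.9877.

R = 0.0123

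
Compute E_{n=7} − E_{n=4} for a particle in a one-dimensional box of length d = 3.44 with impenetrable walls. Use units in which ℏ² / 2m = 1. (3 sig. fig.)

E_n = n²π²ℏ²/(2md²), so ΔE = (7² − 4²) π²ℏ²/(2md²).
ΔE = 33 × π² / (2 × 0.5 × 3.44²) = 27.52.

ΔE = 27.5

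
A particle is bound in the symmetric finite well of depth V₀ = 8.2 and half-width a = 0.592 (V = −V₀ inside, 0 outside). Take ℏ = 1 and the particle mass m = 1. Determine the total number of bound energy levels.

N = 2

The dimensionless depth is z₀ = a√(2mV₀)/ℏ = 0.592 × √(16.40) = 2.397.
A new bound state (alternating even/odd) appears each time z₀ passes a multiple of π/2, so N = ⌊2z₀/π⌋ + 1 = ⌊1.526⌋ + 1 = 2.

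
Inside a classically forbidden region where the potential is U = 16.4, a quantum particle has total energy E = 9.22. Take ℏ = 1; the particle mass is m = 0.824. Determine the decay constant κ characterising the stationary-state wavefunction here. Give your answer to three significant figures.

Since E < U the TISE in this region is ψ'' = κ²ψ with κ = √(2m(U − E))/ℏ.
κ = √(2 × 0.824 × 7.18) = 3.440.

κ = 3.44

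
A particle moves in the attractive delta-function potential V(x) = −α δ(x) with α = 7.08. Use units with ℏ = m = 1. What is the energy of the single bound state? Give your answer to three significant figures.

For x ≠ 0 the bound state is ψ ∝ e^{−κ|x|}; integrating the TISE across the delta gives the cusp condition 2κ = 2mα/ℏ², so κ = 7.080.
Then E = −ℏ²κ²/(2m) = −mα²/(2ℏ²) = -25.06.

E = -25.1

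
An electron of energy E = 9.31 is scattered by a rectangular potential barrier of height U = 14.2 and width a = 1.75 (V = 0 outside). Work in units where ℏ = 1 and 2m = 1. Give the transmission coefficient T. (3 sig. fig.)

T = 0.00157

E < U: inside the barrier ψ ∝ e^{±κx} with κ = √(2m(U − E))/ℏ = 2.211.
κa = 3.870, sinh(κa) = 23.96.
The exact tunnelling result is T⁻¹ = 1 + U² sinh²(κa) / [4E(U − E)] = 636.5, so T = 0.00157.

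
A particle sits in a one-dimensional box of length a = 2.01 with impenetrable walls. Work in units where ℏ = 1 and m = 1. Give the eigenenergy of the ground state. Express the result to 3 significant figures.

E = 1.22

Requiring ψ(0) = ψ(a) = 0 quantises k = nπ/a, hence E_n = ℏ²k²/2m = n²π²ℏ²/(2ma²).
E_1 = 1² × π² / (2 × 1 × 2.01²) = 1.221.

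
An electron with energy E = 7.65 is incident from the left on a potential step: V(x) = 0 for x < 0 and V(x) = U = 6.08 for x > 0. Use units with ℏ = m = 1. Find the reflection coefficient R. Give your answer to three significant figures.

The wavenumbers are k₁ = √(2mE)/ℏ = 3.912 on the left and k₂ = √(2m(E − U))/ℏ = 1.772 on the right.
Continuity of ψ and ψ′ at the step yields the reflection amplitude r = (k₁ − k₂)/(k₁ + k₂) = 0.3764; thus R = |r|² = 0.1417, T = 0.8583.

R = 0.142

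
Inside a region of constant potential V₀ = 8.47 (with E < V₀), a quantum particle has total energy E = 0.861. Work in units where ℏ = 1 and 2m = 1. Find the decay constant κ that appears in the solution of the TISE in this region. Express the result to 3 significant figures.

Since E < V₀ the TISE in this region is ψ'' = κ²ψ with κ = √(2m(V₀ − E))/ℏ.
κ = √(2 × 0.5 × 7.609) = 2.758.

κ = 2.76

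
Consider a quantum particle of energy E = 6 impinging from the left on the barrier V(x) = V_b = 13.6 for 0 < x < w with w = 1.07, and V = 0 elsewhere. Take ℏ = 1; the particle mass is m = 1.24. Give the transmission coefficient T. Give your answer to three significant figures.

T = 0.000364

E < V_b: inside the barrier ψ ∝ e^{±κx} with κ = √(2m(V_b − E))/ℏ = 4.341.
κw = 4.645, sinh(κw) = 52.04.
Matching ψ, ψ′ at both faces gives T = [1 + V_b² sinh²(κw) / (4E(V_b − E))]⁻¹ = 1/2748 = 0.000364.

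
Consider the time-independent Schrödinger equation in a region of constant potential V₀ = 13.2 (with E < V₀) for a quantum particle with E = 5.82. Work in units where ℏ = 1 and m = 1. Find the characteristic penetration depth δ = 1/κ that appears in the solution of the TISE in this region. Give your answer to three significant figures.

Since E < V₀ the TISE in this region is ψ'' = κ²ψ with κ = √(2m(V₀ − E))/ℏ.
κ = √(2 × 1 × 7.38) = 3.842. The penetration depth is δ = 1/κ = 0.260.

δ = 0.260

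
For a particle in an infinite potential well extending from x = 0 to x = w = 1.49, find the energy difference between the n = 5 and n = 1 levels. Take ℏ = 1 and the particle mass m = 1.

ΔE = 53.3

E_n = n²π²ℏ²/(2mw²), so ΔE = (5² − 1²) π²ℏ²/(2mw²).
ΔE = 24 × π² / (2 × 1 × 1.49²) = 53.35.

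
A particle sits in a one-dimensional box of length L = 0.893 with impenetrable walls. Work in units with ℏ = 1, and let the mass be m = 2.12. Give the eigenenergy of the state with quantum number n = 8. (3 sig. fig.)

E = 187

Requiring ψ(0) = ψ(L) = 0 quantises k = nπ/L, hence E_n = ℏ²k²/2m = n²π²ℏ²/(2mL²).
E_8 = 8² × π² / (2 × 2.12 × 0.893²) = 186.8.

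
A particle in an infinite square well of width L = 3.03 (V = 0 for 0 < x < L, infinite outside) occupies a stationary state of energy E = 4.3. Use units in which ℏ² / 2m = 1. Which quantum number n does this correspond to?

n = 2

From E_n = n²π²ℏ²/(2mL²) invert to n = √(2mL²E)/(πℏ).
n = (3.03/π) × √(2 × 0.5 × 4.3) = 2.000 → n = 2.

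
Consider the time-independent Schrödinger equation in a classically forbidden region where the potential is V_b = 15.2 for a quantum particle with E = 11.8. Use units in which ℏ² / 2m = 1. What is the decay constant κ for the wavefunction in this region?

κ = 1.84

Since E < V_b the TISE in this region is ψ'' = κ²ψ with κ = √(2m(V_b − E))/ℏ.
κ = √(2 × 0.5 × 3.4) = 1.844.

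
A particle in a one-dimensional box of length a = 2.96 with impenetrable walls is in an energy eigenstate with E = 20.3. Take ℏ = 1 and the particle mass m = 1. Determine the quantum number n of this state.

From E_n = n²π²ℏ²/(2ma²) invert to n = √(2ma²E)/(πℏ).
n = (2.96/π) × √(2 × 1 × 20.3) = 6.004 → n = 6.

n = 6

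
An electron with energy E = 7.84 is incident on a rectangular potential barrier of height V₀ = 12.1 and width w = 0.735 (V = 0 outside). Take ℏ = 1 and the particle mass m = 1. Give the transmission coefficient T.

T = 0.0489

Since E < V₀ the interior solution is evanescent with decay constant κ = √(2m(V₀ − E))/ℏ = 2.919.
κw = 2.145, sinh(κw) = 4.214.
Matching ψ, ψ′ at both faces gives T = [1 + V₀² sinh²(κw) / (4E(V₀ − E))]⁻¹ = 1/20.46 = 0.0489.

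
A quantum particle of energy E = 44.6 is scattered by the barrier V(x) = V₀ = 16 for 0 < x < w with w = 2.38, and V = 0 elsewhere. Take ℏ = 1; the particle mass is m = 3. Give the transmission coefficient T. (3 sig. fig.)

E > V₀: inside the barrier k₂ = √(2m(E − V₀))/ℏ = 13.10, k₂w = 31.18.
Matching at both interfaces gives T⁻¹ = 1 + V₀² sin²(k₂w) / [4E(E − V₀)] = 1.003, hence T = 0.997.

T = 0.997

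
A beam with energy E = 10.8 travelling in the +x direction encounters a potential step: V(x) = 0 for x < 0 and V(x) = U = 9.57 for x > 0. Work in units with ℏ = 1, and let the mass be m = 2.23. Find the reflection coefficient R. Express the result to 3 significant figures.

The wavenumbers are k₁ = √(2mE)/ℏ = 6.940 on the left and k₂ = √(2m(E − U))/ℏ = 2.342 on the right.
Continuity of ψ and ψ′ at the step yields the reflection amplitude r = (k₁ − k₂)/(k₁ + k₂) = 0.4954; thus R = |r|² = 0.2454, T = 0.7546.

R = 0.245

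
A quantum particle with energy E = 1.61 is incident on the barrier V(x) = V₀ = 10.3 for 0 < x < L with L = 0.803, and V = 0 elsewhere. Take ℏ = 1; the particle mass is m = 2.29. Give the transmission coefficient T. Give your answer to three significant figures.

T = 0.0000840

Since E < V₀ the interior solution is evanescent with decay constant κ = √(2m(V₀ − E))/ℏ = 6.309.
κL = 5.066, sinh(κL) = 79.26.
The exact tunnelling result is T⁻¹ = 1 + V₀² sinh²(κL) / [4E(V₀ − E)] = 11910, so T = 0.0000840.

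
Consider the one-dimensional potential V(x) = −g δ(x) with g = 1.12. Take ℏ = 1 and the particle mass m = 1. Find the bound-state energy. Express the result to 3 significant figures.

For x ≠ 0 the bound state is ψ ∝ e^{−κ|x|}; integrating the TISE across the delta gives the cusp condition 2κ = 2mg/ℏ², so κ = 1.120.
Then E = −ℏ²κ²/(2m) = −mg²/(2ℏ²) = -0.6272.

E = -0.627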